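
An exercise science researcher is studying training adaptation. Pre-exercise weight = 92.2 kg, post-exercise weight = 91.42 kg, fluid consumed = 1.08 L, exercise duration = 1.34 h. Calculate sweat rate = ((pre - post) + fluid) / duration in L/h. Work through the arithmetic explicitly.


Weight loss = 92.2 - 91.42 = 0.78 kg (approx L)
Total sweat = 0.78 + 1.08 = 1.86 L
Sweat rate = 1.86 / 1.34 = 1.388 L/h

1.388 L/h


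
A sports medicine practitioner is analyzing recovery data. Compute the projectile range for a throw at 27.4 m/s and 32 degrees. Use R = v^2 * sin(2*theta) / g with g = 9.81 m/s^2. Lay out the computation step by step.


Two times the angle = 64 degrees
sin(64) = 0.898794
R = 750.76 * 0.898794 / 9.81 = 68.785 m

68.785 m


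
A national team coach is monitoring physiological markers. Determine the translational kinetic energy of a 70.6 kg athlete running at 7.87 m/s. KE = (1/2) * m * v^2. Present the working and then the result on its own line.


KE = 0.5 * m * v^2
= 0.5 * 70.6 * 7.87^2
= 0.5 * 70.6 * 61.9369
= 2186.37 J

2186.37 J


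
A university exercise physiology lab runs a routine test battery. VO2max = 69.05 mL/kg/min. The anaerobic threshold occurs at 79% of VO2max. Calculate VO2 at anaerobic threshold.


AT fraction = 79 / 100 = 0.79
AT VO2 = 69.05 * 0.79
= 54.55 mL/kg/min

54.55 mL/kg/min


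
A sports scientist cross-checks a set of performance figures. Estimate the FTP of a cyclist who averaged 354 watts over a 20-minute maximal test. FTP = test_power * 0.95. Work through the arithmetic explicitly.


FTP = 354 * 0.95 = 336.3 W

336.3 W


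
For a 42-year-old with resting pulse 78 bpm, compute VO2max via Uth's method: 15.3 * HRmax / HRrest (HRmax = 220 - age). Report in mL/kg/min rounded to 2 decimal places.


Step 1: HRmax = 220 - 42 = 178 bpm
Step 2: Ratio = 178 / 78 = 2.2821
Step 3: VO2max = 15.3 * 2.2821 = 34.92 mL/kg/min

34.92 mL/kg/min


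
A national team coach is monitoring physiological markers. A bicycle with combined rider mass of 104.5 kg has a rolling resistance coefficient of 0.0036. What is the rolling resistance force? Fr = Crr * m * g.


Fr = 0.0036 * 104.5 * 9.81
= 0.3762 * 9.81
= 3.691 N

3.691 N


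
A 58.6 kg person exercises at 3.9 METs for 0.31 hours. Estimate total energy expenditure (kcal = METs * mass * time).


Energy = METs * mass(kg) * time(h)
= 3.9 * 58.6 * 0.31
= 70.85 kcal

70.85 kcal


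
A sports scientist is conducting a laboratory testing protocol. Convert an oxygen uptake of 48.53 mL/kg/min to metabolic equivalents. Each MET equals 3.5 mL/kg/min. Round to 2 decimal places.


One MET = 3.5 mL/kg/min
Number of METs = 48.53 / 3.5
= 13.87 METs

13.87 METs


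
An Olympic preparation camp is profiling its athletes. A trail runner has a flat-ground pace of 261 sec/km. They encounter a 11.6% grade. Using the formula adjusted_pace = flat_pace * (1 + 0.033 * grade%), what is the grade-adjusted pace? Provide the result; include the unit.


Grade factor = 1 + 0.033 * 11.6 = 1.3828
Adjusted = 261 * 1.3828 = 360.91 sec/km

360.91 s/km


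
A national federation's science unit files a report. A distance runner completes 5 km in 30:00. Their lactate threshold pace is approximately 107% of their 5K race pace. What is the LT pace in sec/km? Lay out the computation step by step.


Convert to seconds: 30 min 0 s = 1800 s
Pace per km = 1800 / 5 = 360.0 s/km
LT pace = 360.0 * 1.07 = 385.2 s/km

385.2 s/km


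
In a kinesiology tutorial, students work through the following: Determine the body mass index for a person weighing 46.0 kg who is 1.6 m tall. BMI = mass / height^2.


BMI = mass / height^2
= 46.0 / 1.6^2
= 46.0 / 2.56
= 17.97 kg/m^2

17.97 kg/m^2


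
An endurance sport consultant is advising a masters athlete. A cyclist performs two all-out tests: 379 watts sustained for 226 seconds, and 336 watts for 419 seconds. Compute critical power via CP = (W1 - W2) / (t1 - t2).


W1 = P1 * t1 = 379 * 226 = 85654 J
W2 = P2 * t2 = 336 * 419 = 140784 J
CP = (85654 - 140784) / (226 - 419)
= 285.65 W

285.65 W


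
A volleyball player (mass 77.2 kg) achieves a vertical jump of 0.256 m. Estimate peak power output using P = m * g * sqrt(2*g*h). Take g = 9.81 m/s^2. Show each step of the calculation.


2 * g * h = 2 * 9.81 * 0.256 = 5.02272
sqrt(5.02272) = 2.241143 m/s
P = 77.2 * 9.81 * 2.241143 = 1697.29 W

1697.29 W


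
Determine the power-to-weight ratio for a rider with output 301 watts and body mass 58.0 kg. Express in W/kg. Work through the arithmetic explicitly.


P/W = 301 / 58.0 = 5.19 W/kg

5.19 W/kg


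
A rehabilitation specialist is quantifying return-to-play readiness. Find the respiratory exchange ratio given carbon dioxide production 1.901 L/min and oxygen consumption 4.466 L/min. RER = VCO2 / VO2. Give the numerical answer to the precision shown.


VCO2 = 1.901 L/min
VO2 = 4.466 L/min
RER = 1.901 / 4.466 = 0.4257

0.4257


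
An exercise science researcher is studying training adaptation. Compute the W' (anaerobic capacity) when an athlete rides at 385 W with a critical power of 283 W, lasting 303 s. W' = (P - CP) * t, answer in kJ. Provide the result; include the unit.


Above-CP power = 102 W
Duration = 303 s
W' = 102 * 303 = 30906 J
Convert: 30906 / 1000 = 30.906 kJ

30.906 kJ


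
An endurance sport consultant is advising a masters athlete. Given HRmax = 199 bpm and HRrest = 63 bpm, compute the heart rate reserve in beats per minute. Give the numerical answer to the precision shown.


Heart rate reserve = maximum HR minus resting HR
HRR = 199 - 63 = 136 bpm

136 bpm


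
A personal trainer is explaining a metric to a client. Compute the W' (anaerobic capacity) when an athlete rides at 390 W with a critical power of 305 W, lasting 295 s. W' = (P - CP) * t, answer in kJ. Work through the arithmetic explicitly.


Above-CP power = 85 W
Duration = 295 s
W' = 85 * 295 = 25075 J
Convert: 25075 / 1000 = 25.075 kJ

25.075 kJ


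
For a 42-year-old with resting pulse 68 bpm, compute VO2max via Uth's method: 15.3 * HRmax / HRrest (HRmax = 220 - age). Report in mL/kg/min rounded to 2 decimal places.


Step 1: HRmax = 220 - 42 = 178 bpm
Step 2: Ratio = 178 / 68 = 2.6176
Step 3: VO2max = 15.3 * 2.6176 = 40.05 mL/kg/min

40.05 mL/kg/min


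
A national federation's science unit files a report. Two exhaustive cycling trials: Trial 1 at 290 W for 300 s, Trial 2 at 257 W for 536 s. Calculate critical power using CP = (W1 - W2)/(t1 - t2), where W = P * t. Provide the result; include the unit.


W1 = 290 * 300 = 87000 J
W2 = 257 * 536 = 137752 J
CP = (87000 - 137752) / (300 - 536)
= -50752 / -236
= 215.05 W

215.05 W


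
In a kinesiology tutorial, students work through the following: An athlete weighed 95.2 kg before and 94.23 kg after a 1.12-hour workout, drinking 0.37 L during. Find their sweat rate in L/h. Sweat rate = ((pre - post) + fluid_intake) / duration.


Body mass change = 0.97 kg
Total sweat loss = 0.97 + 0.37 = 1.34 L
Rate = 1.34 / 1.12 = 1.196 L/h

1.196 L/h


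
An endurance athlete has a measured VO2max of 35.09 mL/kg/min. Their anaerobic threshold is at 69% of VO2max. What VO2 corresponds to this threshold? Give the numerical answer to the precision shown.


Anaerobic threshold VO2 = VO2max * 69%
= 35.09 * 0.69
= 24.21 mL/kg/min

24.21 mL/kg/min


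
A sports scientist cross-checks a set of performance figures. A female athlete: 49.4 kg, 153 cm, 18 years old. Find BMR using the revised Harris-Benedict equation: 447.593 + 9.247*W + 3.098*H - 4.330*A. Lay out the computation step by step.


Intercept = 447.593
Weight contribution = 9.247 * 49.4 = 456.8018
Height contribution = 3.098 * 153 = 473.994
Age contribution = 4.33 * 18 = 77.94
BMR = 447.593 + 456.8018 + 473.994 - 77.94
= 1300.45 kcal/day

1300.45 kcal/day


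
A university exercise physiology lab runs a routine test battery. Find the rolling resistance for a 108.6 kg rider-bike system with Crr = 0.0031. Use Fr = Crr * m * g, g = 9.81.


m * g = 108.6 * 9.81 = 1065.366 N
Fr = 0.0031 * 1065.366 = 3.303 N

3.303 N


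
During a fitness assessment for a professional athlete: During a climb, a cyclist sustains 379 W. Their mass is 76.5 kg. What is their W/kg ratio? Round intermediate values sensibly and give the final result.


Power-to-weight = 379 W / 76.5 kg
= 4.954 W/kg

4.954 W/kg


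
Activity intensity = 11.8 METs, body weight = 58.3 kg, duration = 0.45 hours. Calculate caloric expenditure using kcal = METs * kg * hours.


kcal = 11.8 * 58.3 * 0.45
= 687.94 * 0.45
= 309.57 kcal

309.57 kcal


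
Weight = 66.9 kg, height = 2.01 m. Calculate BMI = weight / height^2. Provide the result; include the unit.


height^2 = 2.01^2 = 4.0401
BMI = 66.9 / 4.0401 = 16.56 kg/m^2

16.56 kg/m^2


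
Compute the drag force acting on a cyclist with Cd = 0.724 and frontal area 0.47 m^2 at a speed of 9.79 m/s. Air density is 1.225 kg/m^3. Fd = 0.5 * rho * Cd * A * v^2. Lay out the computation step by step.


Step 1: v^2 = 95.8441
Step 2: Fd = 0.5 * 1.225 * 0.724 * 0.47 * 95.8441
= 19.976 N

19.976 N


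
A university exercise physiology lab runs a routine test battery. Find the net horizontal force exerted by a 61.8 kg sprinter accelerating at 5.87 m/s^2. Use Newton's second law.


Newton's second law: F = m * a
F = 61.8 * 5.87 = 362.77 N

362.77 N


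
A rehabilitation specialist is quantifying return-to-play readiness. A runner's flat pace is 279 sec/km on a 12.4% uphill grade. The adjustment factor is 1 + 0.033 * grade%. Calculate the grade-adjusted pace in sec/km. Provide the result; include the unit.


Factor = 1 + 0.033 * 12.4 = 1.4092
Adjusted pace = 279 * 1.4092
= 393.17 sec/km

393.17 s/km


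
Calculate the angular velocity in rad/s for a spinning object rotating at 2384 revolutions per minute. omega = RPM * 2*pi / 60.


omega = RPM * 2*pi / 60
= 2384 * 6.28318531 / 60
= 249.652 rad/s

249.652 rad/s


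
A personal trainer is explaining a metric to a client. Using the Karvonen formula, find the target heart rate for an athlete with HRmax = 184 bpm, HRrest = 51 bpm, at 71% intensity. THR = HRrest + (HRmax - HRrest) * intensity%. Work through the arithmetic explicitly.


HRR = 184 - 51 = 133
THR = 51 + 133 * 0.71
= 51 + 94.43
= 145.43 bpm

145.43 bpm


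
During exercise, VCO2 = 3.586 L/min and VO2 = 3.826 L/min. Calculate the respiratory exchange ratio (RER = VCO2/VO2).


RER = VCO2 / VO2
= 3.586 / 3.826
= 0.9373

0.9373


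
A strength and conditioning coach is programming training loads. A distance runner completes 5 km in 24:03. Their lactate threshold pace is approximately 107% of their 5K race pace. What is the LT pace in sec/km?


Convert to seconds: 24 min 3 s = 1443 s
Pace per km = 1443 / 5 = 288.6 s/km
LT pace = 288.6 * 1.07 = 308.8 s/km

308.8 s/km


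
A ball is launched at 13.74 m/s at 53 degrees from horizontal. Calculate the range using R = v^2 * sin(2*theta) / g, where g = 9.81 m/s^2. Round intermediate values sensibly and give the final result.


sin(2 * 53) = sin(106) = 0.961262
v^2 = 13.74^2 = 188.7876
R = 188.7876 * 0.961262 / 9.81
= 18.499 m

18.499 m


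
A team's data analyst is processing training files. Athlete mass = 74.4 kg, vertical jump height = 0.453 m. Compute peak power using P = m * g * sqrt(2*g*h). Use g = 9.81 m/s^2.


sqrt(2 * 9.81 * 0.453) = sqrt(8.88786) = 2.981251 m/s
P = 74.4 * 9.81 * 2.981251
= 2175.91 W

2175.91 W


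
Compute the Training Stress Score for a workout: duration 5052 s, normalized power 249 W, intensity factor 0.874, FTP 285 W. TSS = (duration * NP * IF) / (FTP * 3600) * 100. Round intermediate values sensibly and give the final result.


Product = 5052 * 249 * 0.874 = 1099446.552
Base = 285 * 3600 = 1026000
TSS = 1099446.552 / 1026000 * 100 = 107.16

107.16 TSS


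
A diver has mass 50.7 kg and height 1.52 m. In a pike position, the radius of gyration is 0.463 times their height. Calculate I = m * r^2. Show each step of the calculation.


r = 0.463 * 1.52 = 0.70376 m
I = m * r^2 = 50.7 * 0.495278 = 25.111 kg*m^2

25.111 kg*m^2


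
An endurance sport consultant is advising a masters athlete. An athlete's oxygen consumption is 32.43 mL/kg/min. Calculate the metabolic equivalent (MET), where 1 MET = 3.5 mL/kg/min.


MET = VO2 / 3.5
= 32.43 / 3.5
= 9.27 METs

9.27 METs


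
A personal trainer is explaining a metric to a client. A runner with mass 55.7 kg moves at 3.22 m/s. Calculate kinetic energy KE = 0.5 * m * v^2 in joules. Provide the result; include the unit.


v^2 = 3.22^2 = 10.3684
KE = 0.5 * 55.7 * 10.3684
= 288.76 J

288.76 J


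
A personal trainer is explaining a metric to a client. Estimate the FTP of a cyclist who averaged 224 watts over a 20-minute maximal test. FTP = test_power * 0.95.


FTP = 224 * 0.95 = 212.8 W

212.8 W


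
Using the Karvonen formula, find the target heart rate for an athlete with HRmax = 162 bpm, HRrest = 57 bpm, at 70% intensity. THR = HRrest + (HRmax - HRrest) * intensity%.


HRR = 162 - 57 = 105
THR = 57 + 105 * 0.7
= 57 + 73.5
= 130.5 bpm

130.5 bpm


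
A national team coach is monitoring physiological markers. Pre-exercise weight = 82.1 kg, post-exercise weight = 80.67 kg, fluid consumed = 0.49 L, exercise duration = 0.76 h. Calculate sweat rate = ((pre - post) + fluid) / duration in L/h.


Weight loss = 82.1 - 80.67 = 1.43 kg (approx L)
Total sweat = 1.43 + 0.49 = 1.92 L
Sweat rate = 1.92 / 0.76 = 2.526 L/h

2.526 L/h


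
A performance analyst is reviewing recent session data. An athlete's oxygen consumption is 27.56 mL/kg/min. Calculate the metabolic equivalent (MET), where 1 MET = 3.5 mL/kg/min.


MET = VO2 / 3.5
= 27.56 / 3.5
= 7.87 METs

7.87 METs


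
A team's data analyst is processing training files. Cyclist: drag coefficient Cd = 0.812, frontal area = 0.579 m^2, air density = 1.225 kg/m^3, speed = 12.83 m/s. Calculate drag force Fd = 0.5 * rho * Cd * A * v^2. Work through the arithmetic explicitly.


v^2 = 12.83^2 = 164.6089
Fd = 0.5 * 1.225 * 0.812 * 0.579 * 164.6089
= 47.402 N

47.402 N


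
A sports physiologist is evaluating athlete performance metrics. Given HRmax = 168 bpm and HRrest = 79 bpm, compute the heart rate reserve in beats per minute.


Heart rate reserve = maximum HR minus resting HR
HRR = 168 - 79 = 89 bpm

89 bpm


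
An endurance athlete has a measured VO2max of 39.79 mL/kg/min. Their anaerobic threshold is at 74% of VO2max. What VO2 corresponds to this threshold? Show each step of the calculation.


Anaerobic threshold VO2 = VO2max * 74%
= 39.79 * 0.74
= 29.44 mL/kg/min

29.44 mL/kg/min


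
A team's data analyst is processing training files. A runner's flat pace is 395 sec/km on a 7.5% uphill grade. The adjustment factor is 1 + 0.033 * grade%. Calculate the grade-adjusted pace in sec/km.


Factor = 1 + 0.033 * 7.5 = 1.2475
Adjusted pace = 395 * 1.2475
= 492.76 sec/km

492.76 s/km


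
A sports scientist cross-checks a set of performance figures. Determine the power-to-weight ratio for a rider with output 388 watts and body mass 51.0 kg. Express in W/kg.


P/W = 388 / 51.0 = 7.608 W/kg

7.608 W/kg


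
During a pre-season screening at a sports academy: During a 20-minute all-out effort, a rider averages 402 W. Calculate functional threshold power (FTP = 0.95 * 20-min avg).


FTP = 0.95 * 402
= 381.9 W

381.9 W


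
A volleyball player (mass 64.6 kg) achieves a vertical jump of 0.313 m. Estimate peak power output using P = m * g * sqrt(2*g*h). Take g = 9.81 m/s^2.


2 * g * h = 2 * 9.81 * 0.313 = 6.14106
sqrt(6.14106) = 2.478116 m/s
P = 64.6 * 9.81 * 2.478116 = 1570.45 W

1570.45 W


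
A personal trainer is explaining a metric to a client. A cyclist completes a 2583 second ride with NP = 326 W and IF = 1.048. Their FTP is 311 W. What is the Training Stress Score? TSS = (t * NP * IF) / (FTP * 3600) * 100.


t * NP * IF = 2583 * 326 * 1.048 = 882476.784
FTP * 3600 = 1119600
TSS = (882476.784 / 1119600) * 100 = 78.82

78.82 TSS


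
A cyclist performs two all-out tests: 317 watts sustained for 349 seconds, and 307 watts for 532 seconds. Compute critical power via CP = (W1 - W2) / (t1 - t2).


W1 = P1 * t1 = 317 * 349 = 110633 J
W2 = P2 * t2 = 307 * 532 = 163324 J
CP = (110633 - 163324) / (349 - 532)
= 287.93 W

287.93 W


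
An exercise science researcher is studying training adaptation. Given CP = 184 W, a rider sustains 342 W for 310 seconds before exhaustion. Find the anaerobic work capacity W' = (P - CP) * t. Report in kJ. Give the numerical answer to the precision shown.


Excess power = 342 - 184 = 158 W
Work above CP = 158 * 310 = 48980 J
W' = 48.98 kJ

48.98 kJ


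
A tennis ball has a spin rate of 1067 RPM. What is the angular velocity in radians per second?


Convert RPM to rad/s: multiply by 2*pi and divide by 60
omega = 1067 * 2 * pi / 60
= 111.736 rad/s

111.736 rad/s


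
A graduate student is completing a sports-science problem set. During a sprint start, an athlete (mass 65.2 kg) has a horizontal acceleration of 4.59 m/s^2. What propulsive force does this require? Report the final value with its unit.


Propulsive force = mass * acceleration
= 65.2 kg * 4.59 m/s^2
= 299.27 N

299.27 N


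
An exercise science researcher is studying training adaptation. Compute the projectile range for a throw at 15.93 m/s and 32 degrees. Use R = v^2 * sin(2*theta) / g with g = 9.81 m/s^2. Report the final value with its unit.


Two times the angle = 64 degrees
sin(64) = 0.898794
R = 253.7649 * 0.898794 / 9.81 = 23.25 m

23.25 m


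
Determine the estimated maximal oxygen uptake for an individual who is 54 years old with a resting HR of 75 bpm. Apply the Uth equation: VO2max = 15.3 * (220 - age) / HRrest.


HRmax = 220 - 54 = 166
VO2max = 15.3 * (166 / 75)
= 15.3 * 2.2133
= 33.86 mL/kg/min

33.86 mL/kg/min


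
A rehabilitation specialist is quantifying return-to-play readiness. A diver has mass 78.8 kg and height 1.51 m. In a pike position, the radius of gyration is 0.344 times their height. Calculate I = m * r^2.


r = 0.344 * 1.51 = 0.51944 m
I = m * r^2 = 78.8 * 0.269818 = 21.262 kg*m^2

21.262 kg*m^2


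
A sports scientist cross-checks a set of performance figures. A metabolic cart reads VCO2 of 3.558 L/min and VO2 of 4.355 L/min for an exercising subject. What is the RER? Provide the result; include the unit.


RER = VCO2 / VO2 = 3.558 / 4.355 = 0.817

0.817


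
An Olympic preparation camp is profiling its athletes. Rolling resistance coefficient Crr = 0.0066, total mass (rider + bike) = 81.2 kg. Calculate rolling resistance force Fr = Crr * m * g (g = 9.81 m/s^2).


Fr = Crr * m * g
= 0.0066 * 81.2 * 9.81
= 5.257 N

5.257 N


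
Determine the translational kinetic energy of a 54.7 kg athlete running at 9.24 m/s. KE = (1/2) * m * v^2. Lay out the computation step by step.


KE = 0.5 * m * v^2
= 0.5 * 54.7 * 9.24^2
= 0.5 * 54.7 * 85.3776
= 2335.08 J

2335.08 J


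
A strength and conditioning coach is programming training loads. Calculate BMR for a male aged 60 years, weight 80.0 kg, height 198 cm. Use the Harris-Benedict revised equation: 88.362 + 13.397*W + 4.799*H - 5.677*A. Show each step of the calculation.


Substituting values:
W term = 13.397 * 80.0 = 1071.76
H term = 4.799 * 198 = 950.202
A term = 5.677 * 60 = 340.62
BMR = 1769.7 kcal/day

1769.7 kcal/day


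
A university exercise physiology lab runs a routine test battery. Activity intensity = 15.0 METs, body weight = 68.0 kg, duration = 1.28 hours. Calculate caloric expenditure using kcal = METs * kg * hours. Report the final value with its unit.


kcal = 15.0 * 68.0 * 1.28
= 1020.0 * 1.28
= 1305.6 kcal

1305.6 kcal


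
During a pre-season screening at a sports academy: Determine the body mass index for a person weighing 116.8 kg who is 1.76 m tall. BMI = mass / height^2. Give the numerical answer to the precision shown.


BMI = mass / height^2
= 116.8 / 1.76^2
= 116.8 / 3.0976
= 37.71 kg/m^2

37.71 kg/m^2


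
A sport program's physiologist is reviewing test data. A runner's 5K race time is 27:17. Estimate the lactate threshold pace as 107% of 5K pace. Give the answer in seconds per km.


Total race time = 27*60 + 17 = 1637 seconds
5K pace = 1637 / 5 = 327.4 sec/km
LT pace = 327.4 * 1.07 = 350.32 sec/km

350.32 s/km


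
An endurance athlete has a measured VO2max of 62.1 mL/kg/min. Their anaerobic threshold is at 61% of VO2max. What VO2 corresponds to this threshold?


Anaerobic threshold VO2 = VO2max * 61%
= 62.1 * 0.61
= 37.88 mL/kg/min

37.88 mL/kg/min


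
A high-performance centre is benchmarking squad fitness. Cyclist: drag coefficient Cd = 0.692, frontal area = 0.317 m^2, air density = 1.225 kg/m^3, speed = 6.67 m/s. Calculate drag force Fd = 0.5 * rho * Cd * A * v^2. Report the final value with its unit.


v^2 = 6.67^2 = 44.4889
Fd = 0.5 * 1.225 * 0.692 * 0.317 * 44.4889
= 5.978 N

5.978 N


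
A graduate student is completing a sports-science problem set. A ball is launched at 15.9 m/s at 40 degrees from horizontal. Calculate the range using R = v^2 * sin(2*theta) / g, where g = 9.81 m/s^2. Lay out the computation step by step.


sin(2 * 40) = sin(80) = 0.984808
v^2 = 15.9^2 = 252.81
R = 252.81 * 0.984808 / 9.81
= 25.379 m

25.379 m


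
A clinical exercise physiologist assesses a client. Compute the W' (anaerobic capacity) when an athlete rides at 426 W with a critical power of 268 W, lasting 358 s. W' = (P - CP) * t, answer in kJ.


Above-CP power = 158 W
Duration = 358 s
W' = 158 * 358 = 56564 J
Convert: 56564 / 1000 = 56.564 kJ

56.564 kJ


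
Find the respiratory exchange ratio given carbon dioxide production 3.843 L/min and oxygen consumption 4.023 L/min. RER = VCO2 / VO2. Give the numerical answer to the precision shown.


VCO2 = 3.843 L/min
VO2 = 4.023 L/min
RER = 3.843 / 4.023 = 0.9553

0.9553


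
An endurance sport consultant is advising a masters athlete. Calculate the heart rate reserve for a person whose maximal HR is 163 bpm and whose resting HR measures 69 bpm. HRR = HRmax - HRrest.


HRmax = 163 bpm
HRrest = 69 bpm
HRR = 163 - 69 = 94 bpm

94 bpm


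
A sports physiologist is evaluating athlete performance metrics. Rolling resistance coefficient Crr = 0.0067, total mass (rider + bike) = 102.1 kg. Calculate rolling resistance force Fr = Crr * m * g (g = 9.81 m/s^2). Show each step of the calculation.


Fr = Crr * m * g
= 0.0067 * 102.1 * 9.81
= 6.711 N

6.711 N


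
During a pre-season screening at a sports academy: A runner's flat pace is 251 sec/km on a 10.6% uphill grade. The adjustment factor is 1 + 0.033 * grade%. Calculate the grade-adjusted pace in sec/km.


Factor = 1 + 0.033 * 10.6 = 1.3498
Adjusted pace = 251 * 1.3498
= 338.8 sec/km

338.8 s/km


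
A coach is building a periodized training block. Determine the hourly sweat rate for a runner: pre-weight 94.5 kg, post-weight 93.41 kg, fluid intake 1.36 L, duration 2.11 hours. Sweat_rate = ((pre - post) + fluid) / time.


Mass lost = 94.5 - 93.41 = 1.09 kg
Add fluid consumed: 1.09 + 1.36 = 2.45 L total sweat
Sweat rate = 2.45 / 2.11 = 1.161 L/h

1.161 L/h


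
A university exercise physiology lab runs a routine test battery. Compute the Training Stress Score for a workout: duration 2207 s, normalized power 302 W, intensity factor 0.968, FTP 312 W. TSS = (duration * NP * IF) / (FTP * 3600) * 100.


Product = 2207 * 302 * 0.968 = 645185.552
Base = 312 * 3600 = 1123200
TSS = 645185.552 / 1123200 * 100 = 57.44

57.44 TSS


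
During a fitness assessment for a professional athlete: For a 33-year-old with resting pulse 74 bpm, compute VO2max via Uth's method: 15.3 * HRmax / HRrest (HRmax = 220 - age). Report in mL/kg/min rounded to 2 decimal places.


Step 1: HRmax = 220 - 33 = 187 bpm
Step 2: Ratio = 187 / 74 = 2.527
Step 3: VO2max = 15.3 * 2.527 = 38.66 mL/kg/min

38.66 mL/kg/min


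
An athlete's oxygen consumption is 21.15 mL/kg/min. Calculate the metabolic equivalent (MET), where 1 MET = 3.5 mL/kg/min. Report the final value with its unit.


MET = VO2 / 3.5
= 21.15 / 3.5
= 6.04 METs

6.04 METs


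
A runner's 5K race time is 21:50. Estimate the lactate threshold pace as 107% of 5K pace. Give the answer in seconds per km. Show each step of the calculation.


Total race time = 21*60 + 50 = 1310 seconds
5K pace = 1310 / 5 = 262.0 sec/km
LT pace = 262.0 * 1.07 = 280.34 sec/km

280.34 s/km


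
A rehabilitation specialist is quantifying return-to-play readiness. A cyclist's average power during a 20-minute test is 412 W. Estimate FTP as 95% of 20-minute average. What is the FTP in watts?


FTP = 20-min power * 0.95
= 412 * 0.95
= 391.4 W

391.4 W


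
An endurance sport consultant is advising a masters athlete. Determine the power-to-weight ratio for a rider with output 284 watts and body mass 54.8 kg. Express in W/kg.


P/W = 284 / 54.8 = 5.182 W/kg

5.182 W/kg


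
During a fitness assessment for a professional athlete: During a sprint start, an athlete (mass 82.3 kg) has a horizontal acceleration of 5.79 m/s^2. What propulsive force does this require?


Propulsive force = mass * acceleration
= 82.3 kg * 5.79 m/s^2
= 476.52 N

476.52 N


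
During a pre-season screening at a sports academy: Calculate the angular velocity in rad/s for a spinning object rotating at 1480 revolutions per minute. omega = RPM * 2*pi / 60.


omega = RPM * 2*pi / 60
= 1480 * 6.28318531 / 60
= 154.985 rad/s

154.985 rad/s


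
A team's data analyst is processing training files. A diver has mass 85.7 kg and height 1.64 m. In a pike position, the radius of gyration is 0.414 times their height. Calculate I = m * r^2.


r = 0.414 * 1.64 = 0.67896 m
I = m * r^2 = 85.7 * 0.460987 = 39.507 kg*m^2

39.507 kg*m^2


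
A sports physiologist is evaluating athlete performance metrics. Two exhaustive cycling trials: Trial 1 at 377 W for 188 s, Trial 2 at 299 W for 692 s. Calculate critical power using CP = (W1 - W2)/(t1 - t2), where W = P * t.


W1 = 377 * 188 = 70876 J
W2 = 299 * 692 = 206908 J
CP = (70876 - 206908) / (188 - 692)
= -136032 / -504
= 269.9 W

269.9 W


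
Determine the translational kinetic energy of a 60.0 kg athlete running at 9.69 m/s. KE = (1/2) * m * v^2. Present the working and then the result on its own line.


KE = 0.5 * m * v^2
= 0.5 * 60.0 * 9.69^2
= 0.5 * 60.0 * 93.8961
= 2816.88 J

2816.88 J


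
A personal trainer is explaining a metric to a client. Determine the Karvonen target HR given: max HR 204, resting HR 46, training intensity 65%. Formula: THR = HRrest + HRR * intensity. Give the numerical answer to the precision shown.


HRR = HRmax - HRrest = 204 - 46 = 158
THR = 46 + 158 * 0.65
= 148.7 bpm

148.7 bpm


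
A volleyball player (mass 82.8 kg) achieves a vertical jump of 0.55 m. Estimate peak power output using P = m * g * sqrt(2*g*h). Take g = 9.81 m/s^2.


2 * g * h = 2 * 9.81 * 0.55 = 10.791
sqrt(10.791) = 3.284966 m/s
P = 82.8 * 9.81 * 3.284966 = 2668.27 W

2668.27 W


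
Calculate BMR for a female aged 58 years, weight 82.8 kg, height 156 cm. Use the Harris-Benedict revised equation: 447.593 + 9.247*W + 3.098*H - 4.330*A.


Substituting values:
W term = 9.247 * 82.8 = 765.6516
H term = 3.098 * 156 = 483.288
A term = 4.330 * 58 = 251.14
BMR = 1445.39 kcal/day

1445.39 kcal/day


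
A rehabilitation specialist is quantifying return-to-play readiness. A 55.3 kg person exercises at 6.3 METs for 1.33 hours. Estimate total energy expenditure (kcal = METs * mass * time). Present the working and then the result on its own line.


Energy = METs * mass(kg) * time(h)
= 6.3 * 55.3 * 1.33
= 463.36 kcal

463.36 kcal


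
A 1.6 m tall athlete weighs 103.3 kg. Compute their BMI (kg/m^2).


height^2 = 2.56 m^2
BMI = 103.3 / 2.56 = 40.35 kg/m^2

40.35 kg/m^2


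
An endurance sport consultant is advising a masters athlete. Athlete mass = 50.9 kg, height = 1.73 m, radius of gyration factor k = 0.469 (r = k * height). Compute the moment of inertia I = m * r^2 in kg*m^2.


r = k * height = 0.469 * 1.73 = 0.81137 m
r^2 = 0.81137^2 = 0.658321
I = 50.9 * 0.658321 = 33.509 kg*m^2

33.509 kg*m^2


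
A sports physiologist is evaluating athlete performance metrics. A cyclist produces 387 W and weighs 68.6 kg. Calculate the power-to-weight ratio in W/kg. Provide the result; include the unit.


P/W = power / mass
= 387 / 68.6
= 5.641 W/kg

5.641 W/kg


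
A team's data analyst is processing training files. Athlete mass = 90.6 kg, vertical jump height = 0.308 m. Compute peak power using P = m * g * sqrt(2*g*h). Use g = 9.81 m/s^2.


sqrt(2 * 9.81 * 0.308) = sqrt(6.04296) = 2.458243 m/s
P = 90.6 * 9.81 * 2.458243
= 2184.85 W

2184.85 W


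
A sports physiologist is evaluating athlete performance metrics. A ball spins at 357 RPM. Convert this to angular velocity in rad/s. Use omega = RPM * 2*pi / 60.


omega = 357 * 2 * pi / 60
= 357 * 6.28318531 / 60
= 2243.097 / 60
= 37.385 rad/s

37.385 rad/s


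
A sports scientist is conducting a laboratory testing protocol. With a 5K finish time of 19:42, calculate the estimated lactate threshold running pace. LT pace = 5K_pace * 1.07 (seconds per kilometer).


Race duration = 1182 s for 5 km
Average pace = 1182 / 5 = 236.4 s/km
LT pace = 236.4 * 1.07
= 252.95 s/km

252.95 s/km


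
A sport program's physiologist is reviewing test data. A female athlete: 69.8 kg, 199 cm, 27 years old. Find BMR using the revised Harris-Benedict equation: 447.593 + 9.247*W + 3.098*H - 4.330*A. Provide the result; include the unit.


Intercept = 447.593
Weight contribution = 9.247 * 69.8 = 645.4406
Height contribution = 3.098 * 199 = 616.502
Age contribution = 4.33 * 27 = 116.91
BMR = 447.593 + 645.4406 + 616.502 - 116.91
= 1592.63 kcal/day

1592.63 kcal/day


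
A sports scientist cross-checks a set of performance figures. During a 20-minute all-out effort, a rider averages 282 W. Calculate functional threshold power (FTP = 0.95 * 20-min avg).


FTP = 0.95 * 282
= 267.9 W

267.9 W


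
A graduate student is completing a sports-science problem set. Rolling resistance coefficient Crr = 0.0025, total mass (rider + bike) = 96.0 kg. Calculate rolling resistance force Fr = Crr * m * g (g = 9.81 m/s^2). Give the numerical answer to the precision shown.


Fr = Crr * m * g
= 0.0025 * 96.0 * 9.81
= 2.354 N

2.354 N


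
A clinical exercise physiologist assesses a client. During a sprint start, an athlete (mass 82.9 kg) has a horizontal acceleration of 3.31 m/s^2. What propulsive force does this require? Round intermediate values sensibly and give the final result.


Propulsive force = mass * acceleration
= 82.9 kg * 3.31 m/s^2
= 274.4 N

274.4 N


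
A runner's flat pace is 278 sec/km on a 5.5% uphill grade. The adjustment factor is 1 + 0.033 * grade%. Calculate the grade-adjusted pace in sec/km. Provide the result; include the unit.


Factor = 1 + 0.033 * 5.5 = 1.1815
Adjusted pace = 278 * 1.1815
= 328.46 sec/km

328.46 s/km


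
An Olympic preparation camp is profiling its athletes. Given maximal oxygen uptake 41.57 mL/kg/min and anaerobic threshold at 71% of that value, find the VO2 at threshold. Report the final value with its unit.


Percentage as decimal = 0.71
VO2 at AT = 41.57 * 0.71 = 29.51 mL/kg/min

29.51 mL/kg/min


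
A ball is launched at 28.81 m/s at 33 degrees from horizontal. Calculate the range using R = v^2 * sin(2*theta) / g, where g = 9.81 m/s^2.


sin(2 * 33) = sin(66) = 0.913545
v^2 = 28.81^2 = 830.0161
R = 830.0161 * 0.913545 / 9.81
= 77.294 m

77.294 m


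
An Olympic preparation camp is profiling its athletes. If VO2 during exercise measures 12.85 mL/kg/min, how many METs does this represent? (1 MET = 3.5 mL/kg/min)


METs = VO2 / 3.5 = 12.85 / 3.5 = 3.67

3.67 METs


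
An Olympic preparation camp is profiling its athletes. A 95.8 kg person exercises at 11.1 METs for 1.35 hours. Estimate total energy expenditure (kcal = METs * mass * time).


Energy = METs * mass(kg) * time(h)
= 11.1 * 95.8 * 1.35
= 1435.56 kcal

1435.56 kcal


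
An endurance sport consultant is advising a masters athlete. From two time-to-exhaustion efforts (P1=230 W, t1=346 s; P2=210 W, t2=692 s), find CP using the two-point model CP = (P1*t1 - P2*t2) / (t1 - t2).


Work in trial 1 = 79580 J
Work in trial 2 = 145320 J
Delta work = -65740 J
Delta time = -346 s
CP = -65740 / -346 = 190.0 W

190.0 W


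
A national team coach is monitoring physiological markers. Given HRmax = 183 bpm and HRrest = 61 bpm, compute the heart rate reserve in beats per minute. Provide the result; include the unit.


Heart rate reserve = maximum HR minus resting HR
HRR = 183 - 61 = 122 bpm

122 bpm


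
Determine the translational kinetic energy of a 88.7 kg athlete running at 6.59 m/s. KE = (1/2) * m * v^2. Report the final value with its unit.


KE = 0.5 * m * v^2
= 0.5 * 88.7 * 6.59^2
= 0.5 * 88.7 * 43.4281
= 1926.04 J

1926.04 J


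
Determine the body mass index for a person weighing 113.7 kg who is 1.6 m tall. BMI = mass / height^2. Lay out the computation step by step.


BMI = mass / height^2
= 113.7 / 1.6^2
= 113.7 / 2.56
= 44.41 kg/m^2

44.41 kg/m^2


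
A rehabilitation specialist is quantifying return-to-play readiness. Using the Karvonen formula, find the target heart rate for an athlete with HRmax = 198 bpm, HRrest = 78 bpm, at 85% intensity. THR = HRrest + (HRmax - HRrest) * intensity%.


HRR = 198 - 78 = 120
THR = 78 + 120 * 0.85
= 78 + 102.0
= 180.0 bpm

180.0 bpm


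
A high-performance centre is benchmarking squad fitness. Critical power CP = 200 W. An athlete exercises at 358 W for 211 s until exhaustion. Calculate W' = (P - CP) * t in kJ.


P - CP = 358 - 200 = 158 W
W' = 158 * 211 = 33338 J
= 33338 / 1000 = 33.338 kJ

33.338 kJ


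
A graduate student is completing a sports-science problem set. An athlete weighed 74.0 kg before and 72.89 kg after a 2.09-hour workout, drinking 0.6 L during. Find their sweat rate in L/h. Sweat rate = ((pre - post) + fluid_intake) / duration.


Body mass change = 1.11 kg
Total sweat loss = 1.11 + 0.6 = 1.71 L
Rate = 1.71 / 2.09 = 0.818 L/h

0.818 L/h


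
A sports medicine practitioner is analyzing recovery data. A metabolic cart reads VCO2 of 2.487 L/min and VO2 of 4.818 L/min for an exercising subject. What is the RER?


RER = VCO2 / VO2 = 2.487 / 4.818 = 0.5162

0.5162


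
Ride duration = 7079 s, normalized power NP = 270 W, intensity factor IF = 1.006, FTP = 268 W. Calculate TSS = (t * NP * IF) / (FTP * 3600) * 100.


Numerator = 7079 * 270 * 1.006 = 1922797.98
Denominator = 268 * 3600 = 964800
TSS = 1922797.98 / 964800 * 100
= 199.29

199.29 TSS


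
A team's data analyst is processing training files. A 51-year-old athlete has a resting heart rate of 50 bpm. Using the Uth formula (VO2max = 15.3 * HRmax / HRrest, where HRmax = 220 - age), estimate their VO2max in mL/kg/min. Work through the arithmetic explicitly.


HRmax = 220 - 51 = 169 bpm
Ratio = HRmax / HRrest = 169 / 50 = 3.38
VO2max = 15.3 * 3.38 = 51.71 mL/kg/min

51.71 mL/kg/min


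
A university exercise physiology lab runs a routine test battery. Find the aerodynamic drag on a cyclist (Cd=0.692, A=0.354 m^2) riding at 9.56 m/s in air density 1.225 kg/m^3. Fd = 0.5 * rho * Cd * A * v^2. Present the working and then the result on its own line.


Fd = 0.5 * 1.225 * 0.692 * 0.354 * 9.56^2
= 0.5 * 1.225 * 0.692 * 0.354 * 91.3936
= 13.713 N

13.713 N


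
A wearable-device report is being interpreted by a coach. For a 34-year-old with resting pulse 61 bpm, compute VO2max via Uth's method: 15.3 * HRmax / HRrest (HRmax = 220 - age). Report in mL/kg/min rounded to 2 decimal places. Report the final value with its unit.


Step 1: HRmax = 220 - 34 = 186 bpm
Step 2: Ratio = 186 / 61 = 3.0492
Step 3: VO2max = 15.3 * 3.0492 = 46.65 mL/kg/min

46.65 mL/kg/min


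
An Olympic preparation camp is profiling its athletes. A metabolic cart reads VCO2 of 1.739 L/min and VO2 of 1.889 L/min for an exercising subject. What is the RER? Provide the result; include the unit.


RER = VCO2 / VO2 = 1.739 / 1.889 = 0.9206

0.9206


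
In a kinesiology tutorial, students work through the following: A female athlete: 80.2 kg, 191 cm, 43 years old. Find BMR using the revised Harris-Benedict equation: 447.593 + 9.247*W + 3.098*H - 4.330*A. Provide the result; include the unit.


Intercept = 447.593
Weight contribution = 9.247 * 80.2 = 741.6094
Height contribution = 3.098 * 191 = 591.718
Age contribution = 4.33 * 43 = 186.19
BMR = 447.593 + 741.6094 + 591.718 - 186.19
= 1594.73 kcal/day

1594.73 kcal/day


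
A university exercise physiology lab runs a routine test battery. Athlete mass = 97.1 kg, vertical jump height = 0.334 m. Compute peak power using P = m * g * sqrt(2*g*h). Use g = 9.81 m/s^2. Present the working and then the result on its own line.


sqrt(2 * 9.81 * 0.334) = sqrt(6.55308) = 2.559898 m/s
P = 97.1 * 9.81 * 2.559898
= 2438.43 W

2438.43 W


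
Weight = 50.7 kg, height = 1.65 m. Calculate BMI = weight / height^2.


height^2 = 1.65^2 = 2.7225
BMI = 50.7 / 2.7225 = 18.62 kg/m^2

18.62 kg/m^2


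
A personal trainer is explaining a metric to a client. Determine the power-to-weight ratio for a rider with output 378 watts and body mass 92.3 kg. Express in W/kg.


P/W = 378 / 92.3 = 4.095 W/kg

4.095 W/kg


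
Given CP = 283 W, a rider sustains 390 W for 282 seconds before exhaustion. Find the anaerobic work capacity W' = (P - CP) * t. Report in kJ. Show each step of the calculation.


Excess power = 390 - 283 = 107 W
Work above CP = 107 * 282 = 30174 J
W' = 30.174 kJ

30.174 kJ


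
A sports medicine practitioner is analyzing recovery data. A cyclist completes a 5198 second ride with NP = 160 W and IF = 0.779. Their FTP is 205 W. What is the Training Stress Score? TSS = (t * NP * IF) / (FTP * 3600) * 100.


t * NP * IF = 5198 * 160 * 0.779 = 647878.72
FTP * 3600 = 738000
TSS = (647878.72 / 738000) * 100 = 87.79

87.79 TSS


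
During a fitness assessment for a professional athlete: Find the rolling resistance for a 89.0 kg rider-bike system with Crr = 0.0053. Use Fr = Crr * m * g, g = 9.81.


m * g = 89.0 * 9.81 = 873.09 N
Fr = 0.0053 * 873.09 = 4.627 N

4.627 N


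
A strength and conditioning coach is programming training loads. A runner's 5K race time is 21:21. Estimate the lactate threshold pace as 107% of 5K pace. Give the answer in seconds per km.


Total race time = 21*60 + 21 = 1281 seconds
5K pace = 1281 / 5 = 256.2 sec/km
LT pace = 256.2 * 1.07 = 274.13 sec/km

274.13 s/km


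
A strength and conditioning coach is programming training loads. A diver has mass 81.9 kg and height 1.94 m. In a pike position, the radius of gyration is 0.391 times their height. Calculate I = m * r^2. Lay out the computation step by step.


r = 0.391 * 1.94 = 0.75854 m
I = m * r^2 = 81.9 * 0.575383 = 47.124 kg*m^2

47.124 kg*m^2


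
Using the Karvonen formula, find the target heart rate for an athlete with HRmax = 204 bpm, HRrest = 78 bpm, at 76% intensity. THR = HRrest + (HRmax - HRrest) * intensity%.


HRR = 204 - 78 = 126
THR = 78 + 126 * 0.76
= 78 + 95.76
= 173.76 bpm

173.76 bpm


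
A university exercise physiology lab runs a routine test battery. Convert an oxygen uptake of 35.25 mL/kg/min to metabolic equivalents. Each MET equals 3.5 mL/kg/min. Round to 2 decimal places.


One MET = 3.5 mL/kg/min
Number of METs = 35.25 / 3.5
= 10.07 METs

10.07 METs


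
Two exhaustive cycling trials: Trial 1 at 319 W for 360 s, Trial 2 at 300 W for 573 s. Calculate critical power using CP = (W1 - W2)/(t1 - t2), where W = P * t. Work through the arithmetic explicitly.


W1 = 319 * 360 = 114840 J
W2 = 300 * 573 = 171900 J
CP = (114840 - 171900) / (360 - 573)
= -57060 / -213
= 267.89 W

267.89 W


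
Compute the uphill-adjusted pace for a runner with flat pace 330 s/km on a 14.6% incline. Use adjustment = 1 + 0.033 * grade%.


Adjustment factor = 1 + 0.033 * 14.6 = 1.4818
Grade-adjusted pace = 330 * 1.4818 = 488.99 s/km

488.99 s/km
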